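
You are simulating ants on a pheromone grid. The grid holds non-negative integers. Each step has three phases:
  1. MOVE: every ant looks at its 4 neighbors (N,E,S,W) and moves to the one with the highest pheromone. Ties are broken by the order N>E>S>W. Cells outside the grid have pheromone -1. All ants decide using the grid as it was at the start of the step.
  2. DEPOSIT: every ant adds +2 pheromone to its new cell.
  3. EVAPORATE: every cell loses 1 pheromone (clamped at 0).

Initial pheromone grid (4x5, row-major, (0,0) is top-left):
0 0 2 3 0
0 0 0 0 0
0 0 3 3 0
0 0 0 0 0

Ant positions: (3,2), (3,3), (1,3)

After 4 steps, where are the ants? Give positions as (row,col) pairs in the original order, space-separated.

Step 1: ant0:(3,2)->N->(2,2) | ant1:(3,3)->N->(2,3) | ant2:(1,3)->N->(0,3)
  grid max=4 at (0,3)
Step 2: ant0:(2,2)->E->(2,3) | ant1:(2,3)->W->(2,2) | ant2:(0,3)->W->(0,2)
  grid max=5 at (2,2)
Step 3: ant0:(2,3)->W->(2,2) | ant1:(2,2)->E->(2,3) | ant2:(0,2)->E->(0,3)
  grid max=6 at (2,2)
Step 4: ant0:(2,2)->E->(2,3) | ant1:(2,3)->W->(2,2) | ant2:(0,3)->W->(0,2)
  grid max=7 at (2,2)

(2,3) (2,2) (0,2)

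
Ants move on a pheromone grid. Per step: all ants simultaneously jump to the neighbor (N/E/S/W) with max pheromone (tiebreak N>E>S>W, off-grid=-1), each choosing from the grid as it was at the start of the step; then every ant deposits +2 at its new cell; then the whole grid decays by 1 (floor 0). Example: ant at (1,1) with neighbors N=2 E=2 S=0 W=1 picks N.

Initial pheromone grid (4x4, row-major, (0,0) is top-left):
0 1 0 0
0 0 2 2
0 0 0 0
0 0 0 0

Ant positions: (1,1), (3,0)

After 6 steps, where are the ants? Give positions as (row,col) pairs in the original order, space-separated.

Step 1: ant0:(1,1)->E->(1,2) | ant1:(3,0)->N->(2,0)
  grid max=3 at (1,2)
Step 2: ant0:(1,2)->E->(1,3) | ant1:(2,0)->N->(1,0)
  grid max=2 at (1,2)
Step 3: ant0:(1,3)->W->(1,2) | ant1:(1,0)->N->(0,0)
  grid max=3 at (1,2)
Step 4: ant0:(1,2)->E->(1,3) | ant1:(0,0)->E->(0,1)
  grid max=2 at (1,2)
Step 5: ant0:(1,3)->W->(1,2) | ant1:(0,1)->E->(0,2)
  grid max=3 at (1,2)
Step 6: ant0:(1,2)->N->(0,2) | ant1:(0,2)->S->(1,2)
  grid max=4 at (1,2)

(0,2) (1,2)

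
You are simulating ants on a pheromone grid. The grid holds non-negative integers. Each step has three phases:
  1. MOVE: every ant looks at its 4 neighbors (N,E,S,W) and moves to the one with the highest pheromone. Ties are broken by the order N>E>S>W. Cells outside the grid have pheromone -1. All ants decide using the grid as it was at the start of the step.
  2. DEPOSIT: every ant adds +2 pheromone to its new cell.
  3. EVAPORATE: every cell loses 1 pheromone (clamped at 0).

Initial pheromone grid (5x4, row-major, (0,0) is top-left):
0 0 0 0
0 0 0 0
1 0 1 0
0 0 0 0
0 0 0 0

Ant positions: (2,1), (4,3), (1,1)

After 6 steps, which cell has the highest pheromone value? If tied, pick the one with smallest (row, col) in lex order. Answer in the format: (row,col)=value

Step 1: ant0:(2,1)->E->(2,2) | ant1:(4,3)->N->(3,3) | ant2:(1,1)->N->(0,1)
  grid max=2 at (2,2)
Step 2: ant0:(2,2)->N->(1,2) | ant1:(3,3)->N->(2,3) | ant2:(0,1)->E->(0,2)
  grid max=1 at (0,2)
Step 3: ant0:(1,2)->N->(0,2) | ant1:(2,3)->W->(2,2) | ant2:(0,2)->S->(1,2)
  grid max=2 at (0,2)
Step 4: ant0:(0,2)->S->(1,2) | ant1:(2,2)->N->(1,2) | ant2:(1,2)->N->(0,2)
  grid max=5 at (1,2)
Step 5: ant0:(1,2)->N->(0,2) | ant1:(1,2)->N->(0,2) | ant2:(0,2)->S->(1,2)
  grid max=6 at (0,2)
Step 6: ant0:(0,2)->S->(1,2) | ant1:(0,2)->S->(1,2) | ant2:(1,2)->N->(0,2)
  grid max=9 at (1,2)
Final grid:
  0 0 7 0
  0 0 9 0
  0 0 0 0
  0 0 0 0
  0 0 0 0
Max pheromone 9 at (1,2)

Answer: (1,2)=9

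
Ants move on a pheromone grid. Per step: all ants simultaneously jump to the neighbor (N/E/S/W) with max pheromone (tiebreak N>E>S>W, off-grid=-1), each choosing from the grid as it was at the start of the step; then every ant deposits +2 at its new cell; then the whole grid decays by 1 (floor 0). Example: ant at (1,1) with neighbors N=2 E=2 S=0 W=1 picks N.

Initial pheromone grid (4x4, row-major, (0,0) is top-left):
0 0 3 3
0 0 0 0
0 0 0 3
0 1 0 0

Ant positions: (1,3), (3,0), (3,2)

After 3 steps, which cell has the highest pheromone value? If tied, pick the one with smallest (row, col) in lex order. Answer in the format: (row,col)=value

Answer: (3,1)=6

Derivation:
Step 1: ant0:(1,3)->N->(0,3) | ant1:(3,0)->E->(3,1) | ant2:(3,2)->W->(3,1)
  grid max=4 at (0,3)
Step 2: ant0:(0,3)->W->(0,2) | ant1:(3,1)->N->(2,1) | ant2:(3,1)->N->(2,1)
  grid max=3 at (0,2)
Step 3: ant0:(0,2)->E->(0,3) | ant1:(2,1)->S->(3,1) | ant2:(2,1)->S->(3,1)
  grid max=6 at (3,1)
Final grid:
  0 0 2 4
  0 0 0 0
  0 2 0 0
  0 6 0 0
Max pheromone 6 at (3,1)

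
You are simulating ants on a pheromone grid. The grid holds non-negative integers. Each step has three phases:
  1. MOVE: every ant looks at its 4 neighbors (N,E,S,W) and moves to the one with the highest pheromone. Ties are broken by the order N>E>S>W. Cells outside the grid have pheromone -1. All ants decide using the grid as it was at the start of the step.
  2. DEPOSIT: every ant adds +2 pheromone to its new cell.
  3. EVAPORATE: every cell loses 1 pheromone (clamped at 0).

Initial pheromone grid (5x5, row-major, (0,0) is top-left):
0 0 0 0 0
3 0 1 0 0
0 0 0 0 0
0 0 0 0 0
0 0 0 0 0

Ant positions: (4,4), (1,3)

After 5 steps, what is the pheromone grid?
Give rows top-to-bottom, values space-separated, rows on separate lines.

After step 1: ants at (3,4),(1,2)
  0 0 0 0 0
  2 0 2 0 0
  0 0 0 0 0
  0 0 0 0 1
  0 0 0 0 0
After step 2: ants at (2,4),(0,2)
  0 0 1 0 0
  1 0 1 0 0
  0 0 0 0 1
  0 0 0 0 0
  0 0 0 0 0
After step 3: ants at (1,4),(1,2)
  0 0 0 0 0
  0 0 2 0 1
  0 0 0 0 0
  0 0 0 0 0
  0 0 0 0 0
After step 4: ants at (0,4),(0,2)
  0 0 1 0 1
  0 0 1 0 0
  0 0 0 0 0
  0 0 0 0 0
  0 0 0 0 0
After step 5: ants at (1,4),(1,2)
  0 0 0 0 0
  0 0 2 0 1
  0 0 0 0 0
  0 0 0 0 0
  0 0 0 0 0

0 0 0 0 0
0 0 2 0 1
0 0 0 0 0
0 0 0 0 0
0 0 0 0 0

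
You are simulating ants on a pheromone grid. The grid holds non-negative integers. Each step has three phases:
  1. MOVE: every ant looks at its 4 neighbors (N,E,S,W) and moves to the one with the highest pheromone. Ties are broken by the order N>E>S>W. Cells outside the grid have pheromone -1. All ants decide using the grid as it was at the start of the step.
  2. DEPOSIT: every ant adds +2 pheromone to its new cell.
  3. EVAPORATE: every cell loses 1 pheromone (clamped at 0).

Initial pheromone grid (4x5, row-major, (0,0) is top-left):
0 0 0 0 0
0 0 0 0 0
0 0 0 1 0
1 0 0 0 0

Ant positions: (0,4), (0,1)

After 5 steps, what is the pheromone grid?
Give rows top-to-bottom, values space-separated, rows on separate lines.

After step 1: ants at (1,4),(0,2)
  0 0 1 0 0
  0 0 0 0 1
  0 0 0 0 0
  0 0 0 0 0
After step 2: ants at (0,4),(0,3)
  0 0 0 1 1
  0 0 0 0 0
  0 0 0 0 0
  0 0 0 0 0
After step 3: ants at (0,3),(0,4)
  0 0 0 2 2
  0 0 0 0 0
  0 0 0 0 0
  0 0 0 0 0
After step 4: ants at (0,4),(0,3)
  0 0 0 3 3
  0 0 0 0 0
  0 0 0 0 0
  0 0 0 0 0
After step 5: ants at (0,3),(0,4)
  0 0 0 4 4
  0 0 0 0 0
  0 0 0 0 0
  0 0 0 0 0

0 0 0 4 4
0 0 0 0 0
0 0 0 0 0
0 0 0 0 0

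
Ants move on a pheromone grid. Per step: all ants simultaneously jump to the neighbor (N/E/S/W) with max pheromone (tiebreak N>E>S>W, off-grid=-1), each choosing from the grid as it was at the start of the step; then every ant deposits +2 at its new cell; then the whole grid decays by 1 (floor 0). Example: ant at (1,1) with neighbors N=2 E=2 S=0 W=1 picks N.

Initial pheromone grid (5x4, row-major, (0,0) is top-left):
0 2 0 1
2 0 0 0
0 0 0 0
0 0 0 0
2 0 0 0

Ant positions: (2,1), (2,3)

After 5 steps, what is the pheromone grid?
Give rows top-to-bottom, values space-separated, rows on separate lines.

After step 1: ants at (1,1),(1,3)
  0 1 0 0
  1 1 0 1
  0 0 0 0
  0 0 0 0
  1 0 0 0
After step 2: ants at (0,1),(0,3)
  0 2 0 1
  0 0 0 0
  0 0 0 0
  0 0 0 0
  0 0 0 0
After step 3: ants at (0,2),(1,3)
  0 1 1 0
  0 0 0 1
  0 0 0 0
  0 0 0 0
  0 0 0 0
After step 4: ants at (0,1),(0,3)
  0 2 0 1
  0 0 0 0
  0 0 0 0
  0 0 0 0
  0 0 0 0
After step 5: ants at (0,2),(1,3)
  0 1 1 0
  0 0 0 1
  0 0 0 0
  0 0 0 0
  0 0 0 0

0 1 1 0
0 0 0 1
0 0 0 0
0 0 0 0
0 0 0 0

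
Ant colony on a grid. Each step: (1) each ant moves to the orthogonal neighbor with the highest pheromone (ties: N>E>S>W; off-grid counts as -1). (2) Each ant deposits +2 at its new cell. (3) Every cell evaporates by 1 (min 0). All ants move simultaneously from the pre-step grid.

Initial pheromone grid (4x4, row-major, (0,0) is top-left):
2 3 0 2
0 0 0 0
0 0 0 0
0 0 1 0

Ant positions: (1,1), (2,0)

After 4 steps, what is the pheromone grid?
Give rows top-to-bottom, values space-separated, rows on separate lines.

After step 1: ants at (0,1),(1,0)
  1 4 0 1
  1 0 0 0
  0 0 0 0
  0 0 0 0
After step 2: ants at (0,0),(0,0)
  4 3 0 0
  0 0 0 0
  0 0 0 0
  0 0 0 0
After step 3: ants at (0,1),(0,1)
  3 6 0 0
  0 0 0 0
  0 0 0 0
  0 0 0 0
After step 4: ants at (0,0),(0,0)
  6 5 0 0
  0 0 0 0
  0 0 0 0
  0 0 0 0

6 5 0 0
0 0 0 0
0 0 0 0
0 0 0 0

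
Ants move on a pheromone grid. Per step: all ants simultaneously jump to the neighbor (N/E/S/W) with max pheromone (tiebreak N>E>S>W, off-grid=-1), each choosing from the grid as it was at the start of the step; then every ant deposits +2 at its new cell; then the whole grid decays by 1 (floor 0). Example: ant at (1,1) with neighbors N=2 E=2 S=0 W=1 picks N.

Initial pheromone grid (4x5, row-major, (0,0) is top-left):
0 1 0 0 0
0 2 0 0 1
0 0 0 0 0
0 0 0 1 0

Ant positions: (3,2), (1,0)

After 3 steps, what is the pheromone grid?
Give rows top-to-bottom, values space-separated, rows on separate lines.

After step 1: ants at (3,3),(1,1)
  0 0 0 0 0
  0 3 0 0 0
  0 0 0 0 0
  0 0 0 2 0
After step 2: ants at (2,3),(0,1)
  0 1 0 0 0
  0 2 0 0 0
  0 0 0 1 0
  0 0 0 1 0
After step 3: ants at (3,3),(1,1)
  0 0 0 0 0
  0 3 0 0 0
  0 0 0 0 0
  0 0 0 2 0

0 0 0 0 0
0 3 0 0 0
0 0 0 0 0
0 0 0 2 0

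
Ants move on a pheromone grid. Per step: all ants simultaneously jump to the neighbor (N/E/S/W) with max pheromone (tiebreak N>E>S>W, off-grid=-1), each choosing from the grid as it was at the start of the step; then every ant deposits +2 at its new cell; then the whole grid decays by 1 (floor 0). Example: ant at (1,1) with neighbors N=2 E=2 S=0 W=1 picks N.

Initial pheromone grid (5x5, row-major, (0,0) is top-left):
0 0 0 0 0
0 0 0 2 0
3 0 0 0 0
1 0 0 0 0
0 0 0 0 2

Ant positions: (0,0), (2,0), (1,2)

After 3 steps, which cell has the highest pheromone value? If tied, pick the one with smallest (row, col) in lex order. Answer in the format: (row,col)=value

Answer: (1,3)=3

Derivation:
Step 1: ant0:(0,0)->E->(0,1) | ant1:(2,0)->S->(3,0) | ant2:(1,2)->E->(1,3)
  grid max=3 at (1,3)
Step 2: ant0:(0,1)->E->(0,2) | ant1:(3,0)->N->(2,0) | ant2:(1,3)->N->(0,3)
  grid max=3 at (2,0)
Step 3: ant0:(0,2)->E->(0,3) | ant1:(2,0)->S->(3,0) | ant2:(0,3)->S->(1,3)
  grid max=3 at (1,3)
Final grid:
  0 0 0 2 0
  0 0 0 3 0
  2 0 0 0 0
  2 0 0 0 0
  0 0 0 0 0
Max pheromone 3 at (1,3)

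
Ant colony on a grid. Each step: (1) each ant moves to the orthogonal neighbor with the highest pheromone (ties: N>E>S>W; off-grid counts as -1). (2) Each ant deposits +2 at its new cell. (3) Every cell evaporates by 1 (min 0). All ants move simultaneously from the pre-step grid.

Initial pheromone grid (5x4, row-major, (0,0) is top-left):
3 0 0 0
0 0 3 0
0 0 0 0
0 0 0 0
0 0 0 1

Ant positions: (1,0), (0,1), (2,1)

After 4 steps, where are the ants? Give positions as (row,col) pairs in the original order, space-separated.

Step 1: ant0:(1,0)->N->(0,0) | ant1:(0,1)->W->(0,0) | ant2:(2,1)->N->(1,1)
  grid max=6 at (0,0)
Step 2: ant0:(0,0)->E->(0,1) | ant1:(0,0)->E->(0,1) | ant2:(1,1)->E->(1,2)
  grid max=5 at (0,0)
Step 3: ant0:(0,1)->W->(0,0) | ant1:(0,1)->W->(0,0) | ant2:(1,2)->N->(0,2)
  grid max=8 at (0,0)
Step 4: ant0:(0,0)->E->(0,1) | ant1:(0,0)->E->(0,1) | ant2:(0,2)->S->(1,2)
  grid max=7 at (0,0)

(0,1) (0,1) (1,2)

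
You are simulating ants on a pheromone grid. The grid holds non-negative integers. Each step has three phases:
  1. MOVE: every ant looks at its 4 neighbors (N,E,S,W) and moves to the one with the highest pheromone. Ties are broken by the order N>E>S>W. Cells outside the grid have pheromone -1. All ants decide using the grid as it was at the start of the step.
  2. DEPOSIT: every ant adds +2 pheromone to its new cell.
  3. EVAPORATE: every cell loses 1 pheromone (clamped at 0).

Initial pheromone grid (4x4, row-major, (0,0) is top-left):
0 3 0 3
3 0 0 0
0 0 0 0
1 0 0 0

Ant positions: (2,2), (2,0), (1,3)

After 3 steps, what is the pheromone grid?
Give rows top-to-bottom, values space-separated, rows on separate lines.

After step 1: ants at (1,2),(1,0),(0,3)
  0 2 0 4
  4 0 1 0
  0 0 0 0
  0 0 0 0
After step 2: ants at (0,2),(0,0),(1,3)
  1 1 1 3
  3 0 0 1
  0 0 0 0
  0 0 0 0
After step 3: ants at (0,3),(1,0),(0,3)
  0 0 0 6
  4 0 0 0
  0 0 0 0
  0 0 0 0

0 0 0 6
4 0 0 0
0 0 0 0
0 0 0 0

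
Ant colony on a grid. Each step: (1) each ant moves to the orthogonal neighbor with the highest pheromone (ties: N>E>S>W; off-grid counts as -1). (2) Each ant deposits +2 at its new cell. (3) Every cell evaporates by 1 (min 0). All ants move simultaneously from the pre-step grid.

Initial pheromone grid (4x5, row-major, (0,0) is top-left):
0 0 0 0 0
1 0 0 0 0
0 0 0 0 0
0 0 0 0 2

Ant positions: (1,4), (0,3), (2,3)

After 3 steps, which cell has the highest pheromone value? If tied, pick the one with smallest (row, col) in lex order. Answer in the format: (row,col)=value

Step 1: ant0:(1,4)->N->(0,4) | ant1:(0,3)->E->(0,4) | ant2:(2,3)->N->(1,3)
  grid max=3 at (0,4)
Step 2: ant0:(0,4)->S->(1,4) | ant1:(0,4)->S->(1,4) | ant2:(1,3)->N->(0,3)
  grid max=3 at (1,4)
Step 3: ant0:(1,4)->N->(0,4) | ant1:(1,4)->N->(0,4) | ant2:(0,3)->E->(0,4)
  grid max=7 at (0,4)
Final grid:
  0 0 0 0 7
  0 0 0 0 2
  0 0 0 0 0
  0 0 0 0 0
Max pheromone 7 at (0,4)

Answer: (0,4)=7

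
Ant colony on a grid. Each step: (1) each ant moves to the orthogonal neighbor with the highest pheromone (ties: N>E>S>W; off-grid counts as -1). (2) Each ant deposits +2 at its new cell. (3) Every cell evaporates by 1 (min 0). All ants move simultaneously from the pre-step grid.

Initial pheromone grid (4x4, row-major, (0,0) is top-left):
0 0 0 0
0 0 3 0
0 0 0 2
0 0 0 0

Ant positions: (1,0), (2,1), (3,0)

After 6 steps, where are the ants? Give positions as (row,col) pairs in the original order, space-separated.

Step 1: ant0:(1,0)->N->(0,0) | ant1:(2,1)->N->(1,1) | ant2:(3,0)->N->(2,0)
  grid max=2 at (1,2)
Step 2: ant0:(0,0)->E->(0,1) | ant1:(1,1)->E->(1,2) | ant2:(2,0)->N->(1,0)
  grid max=3 at (1,2)
Step 3: ant0:(0,1)->E->(0,2) | ant1:(1,2)->N->(0,2) | ant2:(1,0)->N->(0,0)
  grid max=3 at (0,2)
Step 4: ant0:(0,2)->S->(1,2) | ant1:(0,2)->S->(1,2) | ant2:(0,0)->E->(0,1)
  grid max=5 at (1,2)
Step 5: ant0:(1,2)->N->(0,2) | ant1:(1,2)->N->(0,2) | ant2:(0,1)->E->(0,2)
  grid max=7 at (0,2)
Step 6: ant0:(0,2)->S->(1,2) | ant1:(0,2)->S->(1,2) | ant2:(0,2)->S->(1,2)
  grid max=9 at (1,2)

(1,2) (1,2) (1,2)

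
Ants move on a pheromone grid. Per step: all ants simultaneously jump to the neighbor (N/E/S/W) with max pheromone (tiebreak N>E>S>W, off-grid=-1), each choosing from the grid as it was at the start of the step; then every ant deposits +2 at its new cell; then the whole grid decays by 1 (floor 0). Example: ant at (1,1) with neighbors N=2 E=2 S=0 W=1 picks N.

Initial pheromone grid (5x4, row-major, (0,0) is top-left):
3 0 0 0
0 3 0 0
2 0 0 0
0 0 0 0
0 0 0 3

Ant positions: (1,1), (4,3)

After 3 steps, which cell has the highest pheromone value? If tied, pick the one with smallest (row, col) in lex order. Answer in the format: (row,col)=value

Answer: (1,1)=2

Derivation:
Step 1: ant0:(1,1)->N->(0,1) | ant1:(4,3)->N->(3,3)
  grid max=2 at (0,0)
Step 2: ant0:(0,1)->S->(1,1) | ant1:(3,3)->S->(4,3)
  grid max=3 at (1,1)
Step 3: ant0:(1,1)->N->(0,1) | ant1:(4,3)->N->(3,3)
  grid max=2 at (1,1)
Final grid:
  0 1 0 0
  0 2 0 0
  0 0 0 0
  0 0 0 1
  0 0 0 2
Max pheromone 2 at (1,1)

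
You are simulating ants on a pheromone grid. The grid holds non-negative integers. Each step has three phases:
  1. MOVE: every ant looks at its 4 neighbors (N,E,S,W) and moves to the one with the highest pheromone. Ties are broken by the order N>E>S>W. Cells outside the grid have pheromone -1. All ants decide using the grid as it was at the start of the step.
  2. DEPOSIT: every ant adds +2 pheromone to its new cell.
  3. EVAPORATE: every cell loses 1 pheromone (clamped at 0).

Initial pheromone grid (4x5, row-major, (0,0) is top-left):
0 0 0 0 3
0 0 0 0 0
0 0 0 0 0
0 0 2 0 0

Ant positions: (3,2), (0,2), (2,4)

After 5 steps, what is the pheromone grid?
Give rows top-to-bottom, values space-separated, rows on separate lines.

After step 1: ants at (2,2),(0,3),(1,4)
  0 0 0 1 2
  0 0 0 0 1
  0 0 1 0 0
  0 0 1 0 0
After step 2: ants at (3,2),(0,4),(0,4)
  0 0 0 0 5
  0 0 0 0 0
  0 0 0 0 0
  0 0 2 0 0
After step 3: ants at (2,2),(1,4),(1,4)
  0 0 0 0 4
  0 0 0 0 3
  0 0 1 0 0
  0 0 1 0 0
After step 4: ants at (3,2),(0,4),(0,4)
  0 0 0 0 7
  0 0 0 0 2
  0 0 0 0 0
  0 0 2 0 0
After step 5: ants at (2,2),(1,4),(1,4)
  0 0 0 0 6
  0 0 0 0 5
  0 0 1 0 0
  0 0 1 0 0

0 0 0 0 6
0 0 0 0 5
0 0 1 0 0
0 0 1 0 0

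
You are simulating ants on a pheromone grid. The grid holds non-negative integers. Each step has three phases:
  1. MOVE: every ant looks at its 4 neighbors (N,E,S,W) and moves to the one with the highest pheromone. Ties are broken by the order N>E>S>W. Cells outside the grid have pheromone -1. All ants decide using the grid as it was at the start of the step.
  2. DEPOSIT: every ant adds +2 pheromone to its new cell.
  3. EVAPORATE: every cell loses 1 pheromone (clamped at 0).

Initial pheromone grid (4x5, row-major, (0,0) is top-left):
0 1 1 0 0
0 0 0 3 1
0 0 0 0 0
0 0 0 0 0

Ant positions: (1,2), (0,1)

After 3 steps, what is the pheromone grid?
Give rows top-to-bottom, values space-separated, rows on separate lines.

After step 1: ants at (1,3),(0,2)
  0 0 2 0 0
  0 0 0 4 0
  0 0 0 0 0
  0 0 0 0 0
After step 2: ants at (0,3),(0,3)
  0 0 1 3 0
  0 0 0 3 0
  0 0 0 0 0
  0 0 0 0 0
After step 3: ants at (1,3),(1,3)
  0 0 0 2 0
  0 0 0 6 0
  0 0 0 0 0
  0 0 0 0 0

0 0 0 2 0
0 0 0 6 0
0 0 0 0 0
0 0 0 0 0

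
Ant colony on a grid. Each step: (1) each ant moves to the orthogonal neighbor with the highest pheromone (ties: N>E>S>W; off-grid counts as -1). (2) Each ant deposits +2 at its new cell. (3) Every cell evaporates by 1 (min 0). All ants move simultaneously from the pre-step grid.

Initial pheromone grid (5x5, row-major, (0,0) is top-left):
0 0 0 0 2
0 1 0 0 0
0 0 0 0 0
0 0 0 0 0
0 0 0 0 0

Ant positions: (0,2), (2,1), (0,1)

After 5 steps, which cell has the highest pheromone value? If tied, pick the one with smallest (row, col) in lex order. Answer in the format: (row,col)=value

Answer: (1,1)=8

Derivation:
Step 1: ant0:(0,2)->E->(0,3) | ant1:(2,1)->N->(1,1) | ant2:(0,1)->S->(1,1)
  grid max=4 at (1,1)
Step 2: ant0:(0,3)->E->(0,4) | ant1:(1,1)->N->(0,1) | ant2:(1,1)->N->(0,1)
  grid max=3 at (0,1)
Step 3: ant0:(0,4)->S->(1,4) | ant1:(0,1)->S->(1,1) | ant2:(0,1)->S->(1,1)
  grid max=6 at (1,1)
Step 4: ant0:(1,4)->N->(0,4) | ant1:(1,1)->N->(0,1) | ant2:(1,1)->N->(0,1)
  grid max=5 at (0,1)
Step 5: ant0:(0,4)->S->(1,4) | ant1:(0,1)->S->(1,1) | ant2:(0,1)->S->(1,1)
  grid max=8 at (1,1)
Final grid:
  0 4 0 0 1
  0 8 0 0 1
  0 0 0 0 0
  0 0 0 0 0
  0 0 0 0 0
Max pheromone 8 at (1,1)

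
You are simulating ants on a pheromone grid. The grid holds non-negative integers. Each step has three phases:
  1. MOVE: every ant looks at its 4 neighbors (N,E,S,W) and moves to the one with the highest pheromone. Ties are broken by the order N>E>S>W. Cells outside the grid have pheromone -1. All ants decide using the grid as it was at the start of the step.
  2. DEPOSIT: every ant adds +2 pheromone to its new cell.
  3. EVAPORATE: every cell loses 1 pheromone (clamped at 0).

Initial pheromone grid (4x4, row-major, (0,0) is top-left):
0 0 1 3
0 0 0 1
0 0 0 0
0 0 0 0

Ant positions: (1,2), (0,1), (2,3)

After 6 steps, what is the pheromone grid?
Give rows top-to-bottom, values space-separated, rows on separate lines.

After step 1: ants at (0,2),(0,2),(1,3)
  0 0 4 2
  0 0 0 2
  0 0 0 0
  0 0 0 0
After step 2: ants at (0,3),(0,3),(0,3)
  0 0 3 7
  0 0 0 1
  0 0 0 0
  0 0 0 0
After step 3: ants at (0,2),(0,2),(0,2)
  0 0 8 6
  0 0 0 0
  0 0 0 0
  0 0 0 0
After step 4: ants at (0,3),(0,3),(0,3)
  0 0 7 11
  0 0 0 0
  0 0 0 0
  0 0 0 0
After step 5: ants at (0,2),(0,2),(0,2)
  0 0 12 10
  0 0 0 0
  0 0 0 0
  0 0 0 0
After step 6: ants at (0,3),(0,3),(0,3)
  0 0 11 15
  0 0 0 0
  0 0 0 0
  0 0 0 0

0 0 11 15
0 0 0 0
0 0 0 0
0 0 0 0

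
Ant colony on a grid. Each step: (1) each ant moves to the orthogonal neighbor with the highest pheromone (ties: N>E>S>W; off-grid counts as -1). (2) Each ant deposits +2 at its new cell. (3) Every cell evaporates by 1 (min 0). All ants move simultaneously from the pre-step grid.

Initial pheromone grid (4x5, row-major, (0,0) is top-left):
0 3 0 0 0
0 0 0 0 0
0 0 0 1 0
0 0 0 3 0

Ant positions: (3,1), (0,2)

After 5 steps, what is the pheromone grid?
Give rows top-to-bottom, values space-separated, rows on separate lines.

After step 1: ants at (2,1),(0,1)
  0 4 0 0 0
  0 0 0 0 0
  0 1 0 0 0
  0 0 0 2 0
After step 2: ants at (1,1),(0,2)
  0 3 1 0 0
  0 1 0 0 0
  0 0 0 0 0
  0 0 0 1 0
After step 3: ants at (0,1),(0,1)
  0 6 0 0 0
  0 0 0 0 0
  0 0 0 0 0
  0 0 0 0 0
After step 4: ants at (0,2),(0,2)
  0 5 3 0 0
  0 0 0 0 0
  0 0 0 0 0
  0 0 0 0 0
After step 5: ants at (0,1),(0,1)
  0 8 2 0 0
  0 0 0 0 0
  0 0 0 0 0
  0 0 0 0 0

0 8 2 0 0
0 0 0 0 0
0 0 0 0 0
0 0 0 0 0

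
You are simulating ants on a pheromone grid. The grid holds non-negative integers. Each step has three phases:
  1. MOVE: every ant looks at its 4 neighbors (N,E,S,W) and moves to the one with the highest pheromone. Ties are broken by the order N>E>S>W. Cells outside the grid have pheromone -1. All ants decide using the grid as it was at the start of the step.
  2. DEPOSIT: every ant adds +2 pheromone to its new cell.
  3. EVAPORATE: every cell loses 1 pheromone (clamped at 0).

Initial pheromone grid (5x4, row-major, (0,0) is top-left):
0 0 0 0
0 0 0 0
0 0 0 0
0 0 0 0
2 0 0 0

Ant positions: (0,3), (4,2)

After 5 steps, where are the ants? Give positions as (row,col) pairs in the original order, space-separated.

Step 1: ant0:(0,3)->S->(1,3) | ant1:(4,2)->N->(3,2)
  grid max=1 at (1,3)
Step 2: ant0:(1,3)->N->(0,3) | ant1:(3,2)->N->(2,2)
  grid max=1 at (0,3)
Step 3: ant0:(0,3)->S->(1,3) | ant1:(2,2)->N->(1,2)
  grid max=1 at (1,2)
Step 4: ant0:(1,3)->W->(1,2) | ant1:(1,2)->E->(1,3)
  grid max=2 at (1,2)
Step 5: ant0:(1,2)->E->(1,3) | ant1:(1,3)->W->(1,2)
  grid max=3 at (1,2)

(1,3) (1,2)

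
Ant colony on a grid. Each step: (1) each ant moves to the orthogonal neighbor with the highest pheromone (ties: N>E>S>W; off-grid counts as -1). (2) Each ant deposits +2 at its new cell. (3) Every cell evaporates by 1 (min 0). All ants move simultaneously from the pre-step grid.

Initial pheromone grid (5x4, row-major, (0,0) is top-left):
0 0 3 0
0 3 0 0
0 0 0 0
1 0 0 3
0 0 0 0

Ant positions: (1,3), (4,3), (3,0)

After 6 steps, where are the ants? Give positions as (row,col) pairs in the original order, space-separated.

Step 1: ant0:(1,3)->N->(0,3) | ant1:(4,3)->N->(3,3) | ant2:(3,0)->N->(2,0)
  grid max=4 at (3,3)
Step 2: ant0:(0,3)->W->(0,2) | ant1:(3,3)->N->(2,3) | ant2:(2,0)->N->(1,0)
  grid max=3 at (0,2)
Step 3: ant0:(0,2)->E->(0,3) | ant1:(2,3)->S->(3,3) | ant2:(1,0)->E->(1,1)
  grid max=4 at (3,3)
Step 4: ant0:(0,3)->W->(0,2) | ant1:(3,3)->N->(2,3) | ant2:(1,1)->N->(0,1)
  grid max=3 at (0,2)
Step 5: ant0:(0,2)->W->(0,1) | ant1:(2,3)->S->(3,3) | ant2:(0,1)->E->(0,2)
  grid max=4 at (0,2)
Step 6: ant0:(0,1)->E->(0,2) | ant1:(3,3)->N->(2,3) | ant2:(0,2)->W->(0,1)
  grid max=5 at (0,2)

(0,2) (2,3) (0,1)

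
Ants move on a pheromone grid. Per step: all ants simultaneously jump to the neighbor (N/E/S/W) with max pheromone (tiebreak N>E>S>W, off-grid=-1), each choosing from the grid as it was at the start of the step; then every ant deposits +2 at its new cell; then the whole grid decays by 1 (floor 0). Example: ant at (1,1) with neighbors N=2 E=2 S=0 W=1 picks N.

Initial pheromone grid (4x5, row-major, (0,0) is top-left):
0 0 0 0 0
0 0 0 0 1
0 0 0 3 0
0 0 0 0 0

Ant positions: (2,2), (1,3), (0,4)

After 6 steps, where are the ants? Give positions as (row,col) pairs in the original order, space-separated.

Step 1: ant0:(2,2)->E->(2,3) | ant1:(1,3)->S->(2,3) | ant2:(0,4)->S->(1,4)
  grid max=6 at (2,3)
Step 2: ant0:(2,3)->N->(1,3) | ant1:(2,3)->N->(1,3) | ant2:(1,4)->N->(0,4)
  grid max=5 at (2,3)
Step 3: ant0:(1,3)->S->(2,3) | ant1:(1,3)->S->(2,3) | ant2:(0,4)->S->(1,4)
  grid max=8 at (2,3)
Step 4: ant0:(2,3)->N->(1,3) | ant1:(2,3)->N->(1,3) | ant2:(1,4)->W->(1,3)
  grid max=7 at (1,3)
Step 5: ant0:(1,3)->S->(2,3) | ant1:(1,3)->S->(2,3) | ant2:(1,3)->S->(2,3)
  grid max=12 at (2,3)
Step 6: ant0:(2,3)->N->(1,3) | ant1:(2,3)->N->(1,3) | ant2:(2,3)->N->(1,3)
  grid max=11 at (1,3)

(1,3) (1,3) (1,3)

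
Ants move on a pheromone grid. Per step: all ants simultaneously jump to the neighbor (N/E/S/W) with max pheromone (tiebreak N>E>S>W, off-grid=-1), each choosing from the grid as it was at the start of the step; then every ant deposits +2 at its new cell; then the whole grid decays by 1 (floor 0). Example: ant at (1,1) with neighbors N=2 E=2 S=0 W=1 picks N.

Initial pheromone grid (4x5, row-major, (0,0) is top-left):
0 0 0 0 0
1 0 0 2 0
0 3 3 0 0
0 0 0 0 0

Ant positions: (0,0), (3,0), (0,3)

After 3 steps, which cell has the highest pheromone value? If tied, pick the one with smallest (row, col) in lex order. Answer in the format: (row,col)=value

Step 1: ant0:(0,0)->S->(1,0) | ant1:(3,0)->N->(2,0) | ant2:(0,3)->S->(1,3)
  grid max=3 at (1,3)
Step 2: ant0:(1,0)->S->(2,0) | ant1:(2,0)->N->(1,0) | ant2:(1,3)->N->(0,3)
  grid max=3 at (1,0)
Step 3: ant0:(2,0)->N->(1,0) | ant1:(1,0)->S->(2,0) | ant2:(0,3)->S->(1,3)
  grid max=4 at (1,0)
Final grid:
  0 0 0 0 0
  4 0 0 3 0
  3 0 0 0 0
  0 0 0 0 0
Max pheromone 4 at (1,0)

Answer: (1,0)=4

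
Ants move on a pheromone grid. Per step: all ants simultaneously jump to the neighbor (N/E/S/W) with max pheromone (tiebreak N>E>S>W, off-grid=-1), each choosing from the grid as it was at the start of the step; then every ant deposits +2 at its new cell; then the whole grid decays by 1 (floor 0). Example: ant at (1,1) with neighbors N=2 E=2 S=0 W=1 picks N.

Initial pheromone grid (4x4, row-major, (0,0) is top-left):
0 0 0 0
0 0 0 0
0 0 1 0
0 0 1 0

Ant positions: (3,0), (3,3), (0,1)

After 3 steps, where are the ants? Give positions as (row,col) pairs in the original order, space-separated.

Step 1: ant0:(3,0)->N->(2,0) | ant1:(3,3)->W->(3,2) | ant2:(0,1)->E->(0,2)
  grid max=2 at (3,2)
Step 2: ant0:(2,0)->N->(1,0) | ant1:(3,2)->N->(2,2) | ant2:(0,2)->E->(0,3)
  grid max=1 at (0,3)
Step 3: ant0:(1,0)->N->(0,0) | ant1:(2,2)->S->(3,2) | ant2:(0,3)->S->(1,3)
  grid max=2 at (3,2)

(0,0) (3,2) (1,3)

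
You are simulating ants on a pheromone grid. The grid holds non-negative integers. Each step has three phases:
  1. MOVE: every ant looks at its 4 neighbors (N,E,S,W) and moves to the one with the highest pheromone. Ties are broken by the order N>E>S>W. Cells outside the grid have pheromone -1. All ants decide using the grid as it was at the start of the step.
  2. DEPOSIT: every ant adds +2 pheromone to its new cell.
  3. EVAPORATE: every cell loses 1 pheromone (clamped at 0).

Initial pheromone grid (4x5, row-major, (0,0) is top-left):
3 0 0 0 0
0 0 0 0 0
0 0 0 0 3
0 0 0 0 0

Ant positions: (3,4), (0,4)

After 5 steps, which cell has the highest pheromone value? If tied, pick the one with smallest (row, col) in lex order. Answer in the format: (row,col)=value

Step 1: ant0:(3,4)->N->(2,4) | ant1:(0,4)->S->(1,4)
  grid max=4 at (2,4)
Step 2: ant0:(2,4)->N->(1,4) | ant1:(1,4)->S->(2,4)
  grid max=5 at (2,4)
Step 3: ant0:(1,4)->S->(2,4) | ant1:(2,4)->N->(1,4)
  grid max=6 at (2,4)
Step 4: ant0:(2,4)->N->(1,4) | ant1:(1,4)->S->(2,4)
  grid max=7 at (2,4)
Step 5: ant0:(1,4)->S->(2,4) | ant1:(2,4)->N->(1,4)
  grid max=8 at (2,4)
Final grid:
  0 0 0 0 0
  0 0 0 0 5
  0 0 0 0 8
  0 0 0 0 0
Max pheromone 8 at (2,4)

Answer: (2,4)=8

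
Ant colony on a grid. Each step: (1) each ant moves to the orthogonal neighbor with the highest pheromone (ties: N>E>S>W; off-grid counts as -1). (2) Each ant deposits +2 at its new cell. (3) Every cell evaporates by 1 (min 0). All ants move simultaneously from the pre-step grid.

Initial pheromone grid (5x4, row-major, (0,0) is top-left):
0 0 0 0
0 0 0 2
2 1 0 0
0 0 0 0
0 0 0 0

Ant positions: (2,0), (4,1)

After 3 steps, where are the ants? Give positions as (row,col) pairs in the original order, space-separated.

Step 1: ant0:(2,0)->E->(2,1) | ant1:(4,1)->N->(3,1)
  grid max=2 at (2,1)
Step 2: ant0:(2,1)->S->(3,1) | ant1:(3,1)->N->(2,1)
  grid max=3 at (2,1)
Step 3: ant0:(3,1)->N->(2,1) | ant1:(2,1)->S->(3,1)
  grid max=4 at (2,1)

(2,1) (3,1)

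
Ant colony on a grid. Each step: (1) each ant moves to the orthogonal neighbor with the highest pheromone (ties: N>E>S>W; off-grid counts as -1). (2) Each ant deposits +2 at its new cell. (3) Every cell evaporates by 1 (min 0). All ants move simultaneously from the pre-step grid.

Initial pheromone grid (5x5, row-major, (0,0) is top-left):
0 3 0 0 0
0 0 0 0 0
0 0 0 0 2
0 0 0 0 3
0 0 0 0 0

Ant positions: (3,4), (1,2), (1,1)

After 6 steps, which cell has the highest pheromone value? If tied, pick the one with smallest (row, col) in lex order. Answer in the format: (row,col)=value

Step 1: ant0:(3,4)->N->(2,4) | ant1:(1,2)->N->(0,2) | ant2:(1,1)->N->(0,1)
  grid max=4 at (0,1)
Step 2: ant0:(2,4)->S->(3,4) | ant1:(0,2)->W->(0,1) | ant2:(0,1)->E->(0,2)
  grid max=5 at (0,1)
Step 3: ant0:(3,4)->N->(2,4) | ant1:(0,1)->E->(0,2) | ant2:(0,2)->W->(0,1)
  grid max=6 at (0,1)
Step 4: ant0:(2,4)->S->(3,4) | ant1:(0,2)->W->(0,1) | ant2:(0,1)->E->(0,2)
  grid max=7 at (0,1)
Step 5: ant0:(3,4)->N->(2,4) | ant1:(0,1)->E->(0,2) | ant2:(0,2)->W->(0,1)
  grid max=8 at (0,1)
Step 6: ant0:(2,4)->S->(3,4) | ant1:(0,2)->W->(0,1) | ant2:(0,1)->E->(0,2)
  grid max=9 at (0,1)
Final grid:
  0 9 6 0 0
  0 0 0 0 0
  0 0 0 0 2
  0 0 0 0 3
  0 0 0 0 0
Max pheromone 9 at (0,1)

Answer: (0,1)=9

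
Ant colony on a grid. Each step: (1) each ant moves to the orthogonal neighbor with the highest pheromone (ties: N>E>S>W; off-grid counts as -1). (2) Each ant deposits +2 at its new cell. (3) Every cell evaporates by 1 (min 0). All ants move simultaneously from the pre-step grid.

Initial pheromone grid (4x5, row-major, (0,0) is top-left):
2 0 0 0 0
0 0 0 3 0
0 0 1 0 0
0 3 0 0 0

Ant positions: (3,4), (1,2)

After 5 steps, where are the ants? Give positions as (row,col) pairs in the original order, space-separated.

Step 1: ant0:(3,4)->N->(2,4) | ant1:(1,2)->E->(1,3)
  grid max=4 at (1,3)
Step 2: ant0:(2,4)->N->(1,4) | ant1:(1,3)->N->(0,3)
  grid max=3 at (1,3)
Step 3: ant0:(1,4)->W->(1,3) | ant1:(0,3)->S->(1,3)
  grid max=6 at (1,3)
Step 4: ant0:(1,3)->N->(0,3) | ant1:(1,3)->N->(0,3)
  grid max=5 at (1,3)
Step 5: ant0:(0,3)->S->(1,3) | ant1:(0,3)->S->(1,3)
  grid max=8 at (1,3)

(1,3) (1,3)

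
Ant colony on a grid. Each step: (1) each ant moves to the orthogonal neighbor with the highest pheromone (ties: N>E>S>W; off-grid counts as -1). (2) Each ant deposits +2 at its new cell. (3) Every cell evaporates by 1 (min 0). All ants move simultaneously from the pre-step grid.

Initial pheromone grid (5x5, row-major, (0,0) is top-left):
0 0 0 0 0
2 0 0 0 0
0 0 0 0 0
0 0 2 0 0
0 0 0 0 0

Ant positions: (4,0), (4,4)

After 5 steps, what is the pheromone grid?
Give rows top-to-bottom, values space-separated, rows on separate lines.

After step 1: ants at (3,0),(3,4)
  0 0 0 0 0
  1 0 0 0 0
  0 0 0 0 0
  1 0 1 0 1
  0 0 0 0 0
After step 2: ants at (2,0),(2,4)
  0 0 0 0 0
  0 0 0 0 0
  1 0 0 0 1
  0 0 0 0 0
  0 0 0 0 0
After step 3: ants at (1,0),(1,4)
  0 0 0 0 0
  1 0 0 0 1
  0 0 0 0 0
  0 0 0 0 0
  0 0 0 0 0
After step 4: ants at (0,0),(0,4)
  1 0 0 0 1
  0 0 0 0 0
  0 0 0 0 0
  0 0 0 0 0
  0 0 0 0 0
After step 5: ants at (0,1),(1,4)
  0 1 0 0 0
  0 0 0 0 1
  0 0 0 0 0
  0 0 0 0 0
  0 0 0 0 0

0 1 0 0 0
0 0 0 0 1
0 0 0 0 0
0 0 0 0 0
0 0 0 0 0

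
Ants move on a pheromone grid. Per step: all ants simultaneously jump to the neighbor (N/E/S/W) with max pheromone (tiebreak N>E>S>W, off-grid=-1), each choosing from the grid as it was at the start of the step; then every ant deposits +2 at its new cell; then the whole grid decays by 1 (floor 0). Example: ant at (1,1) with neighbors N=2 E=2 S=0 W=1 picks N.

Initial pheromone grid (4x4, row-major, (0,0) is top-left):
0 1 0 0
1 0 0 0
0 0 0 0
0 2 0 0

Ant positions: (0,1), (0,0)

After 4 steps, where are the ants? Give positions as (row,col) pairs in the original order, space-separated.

Step 1: ant0:(0,1)->E->(0,2) | ant1:(0,0)->E->(0,1)
  grid max=2 at (0,1)
Step 2: ant0:(0,2)->W->(0,1) | ant1:(0,1)->E->(0,2)
  grid max=3 at (0,1)
Step 3: ant0:(0,1)->E->(0,2) | ant1:(0,2)->W->(0,1)
  grid max=4 at (0,1)
Step 4: ant0:(0,2)->W->(0,1) | ant1:(0,1)->E->(0,2)
  grid max=5 at (0,1)

(0,1) (0,2)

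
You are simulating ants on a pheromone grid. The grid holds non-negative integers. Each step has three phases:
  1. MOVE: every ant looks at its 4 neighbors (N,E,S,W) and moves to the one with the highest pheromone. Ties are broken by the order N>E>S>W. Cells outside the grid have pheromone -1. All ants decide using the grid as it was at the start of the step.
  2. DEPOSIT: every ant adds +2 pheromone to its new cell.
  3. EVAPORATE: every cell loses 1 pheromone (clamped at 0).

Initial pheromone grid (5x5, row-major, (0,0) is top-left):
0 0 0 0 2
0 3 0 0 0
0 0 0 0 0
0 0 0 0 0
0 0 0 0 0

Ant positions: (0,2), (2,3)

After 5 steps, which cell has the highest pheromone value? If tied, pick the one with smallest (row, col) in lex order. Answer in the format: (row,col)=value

Step 1: ant0:(0,2)->E->(0,3) | ant1:(2,3)->N->(1,3)
  grid max=2 at (1,1)
Step 2: ant0:(0,3)->E->(0,4) | ant1:(1,3)->N->(0,3)
  grid max=2 at (0,3)
Step 3: ant0:(0,4)->W->(0,3) | ant1:(0,3)->E->(0,4)
  grid max=3 at (0,3)
Step 4: ant0:(0,3)->E->(0,4) | ant1:(0,4)->W->(0,3)
  grid max=4 at (0,3)
Step 5: ant0:(0,4)->W->(0,3) | ant1:(0,3)->E->(0,4)
  grid max=5 at (0,3)
Final grid:
  0 0 0 5 5
  0 0 0 0 0
  0 0 0 0 0
  0 0 0 0 0
  0 0 0 0 0
Max pheromone 5 at (0,3)

Answer: (0,3)=5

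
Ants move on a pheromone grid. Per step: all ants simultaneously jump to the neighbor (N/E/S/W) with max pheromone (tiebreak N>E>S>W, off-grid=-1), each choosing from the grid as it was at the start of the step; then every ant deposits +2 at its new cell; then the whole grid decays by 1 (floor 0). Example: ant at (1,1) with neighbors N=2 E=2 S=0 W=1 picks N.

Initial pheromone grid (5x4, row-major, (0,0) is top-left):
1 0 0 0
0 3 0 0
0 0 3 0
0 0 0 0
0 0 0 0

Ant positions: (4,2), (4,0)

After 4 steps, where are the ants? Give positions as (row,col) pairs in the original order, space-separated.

Step 1: ant0:(4,2)->N->(3,2) | ant1:(4,0)->N->(3,0)
  grid max=2 at (1,1)
Step 2: ant0:(3,2)->N->(2,2) | ant1:(3,0)->N->(2,0)
  grid max=3 at (2,2)
Step 3: ant0:(2,2)->N->(1,2) | ant1:(2,0)->N->(1,0)
  grid max=2 at (2,2)
Step 4: ant0:(1,2)->S->(2,2) | ant1:(1,0)->N->(0,0)
  grid max=3 at (2,2)

(2,2) (0,0)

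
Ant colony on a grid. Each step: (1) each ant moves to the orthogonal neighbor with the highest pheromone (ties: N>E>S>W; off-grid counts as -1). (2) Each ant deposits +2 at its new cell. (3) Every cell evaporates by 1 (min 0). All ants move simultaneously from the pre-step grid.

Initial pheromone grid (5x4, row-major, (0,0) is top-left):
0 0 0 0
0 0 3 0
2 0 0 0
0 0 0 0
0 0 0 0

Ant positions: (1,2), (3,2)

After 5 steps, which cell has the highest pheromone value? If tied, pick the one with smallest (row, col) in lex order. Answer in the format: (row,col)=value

Answer: (1,2)=6

Derivation:
Step 1: ant0:(1,2)->N->(0,2) | ant1:(3,2)->N->(2,2)
  grid max=2 at (1,2)
Step 2: ant0:(0,2)->S->(1,2) | ant1:(2,2)->N->(1,2)
  grid max=5 at (1,2)
Step 3: ant0:(1,2)->N->(0,2) | ant1:(1,2)->N->(0,2)
  grid max=4 at (1,2)
Step 4: ant0:(0,2)->S->(1,2) | ant1:(0,2)->S->(1,2)
  grid max=7 at (1,2)
Step 5: ant0:(1,2)->N->(0,2) | ant1:(1,2)->N->(0,2)
  grid max=6 at (1,2)
Final grid:
  0 0 5 0
  0 0 6 0
  0 0 0 0
  0 0 0 0
  0 0 0 0
Max pheromone 6 at (1,2)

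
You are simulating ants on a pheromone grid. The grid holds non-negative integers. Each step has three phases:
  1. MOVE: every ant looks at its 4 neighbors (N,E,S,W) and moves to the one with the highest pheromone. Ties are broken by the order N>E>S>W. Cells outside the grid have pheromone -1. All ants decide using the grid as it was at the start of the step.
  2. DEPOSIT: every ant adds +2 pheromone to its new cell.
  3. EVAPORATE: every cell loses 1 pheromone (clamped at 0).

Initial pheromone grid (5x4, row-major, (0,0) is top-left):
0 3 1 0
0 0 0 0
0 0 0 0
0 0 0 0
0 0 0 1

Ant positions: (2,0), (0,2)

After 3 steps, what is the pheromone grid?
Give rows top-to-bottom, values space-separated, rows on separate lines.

After step 1: ants at (1,0),(0,1)
  0 4 0 0
  1 0 0 0
  0 0 0 0
  0 0 0 0
  0 0 0 0
After step 2: ants at (0,0),(0,2)
  1 3 1 0
  0 0 0 0
  0 0 0 0
  0 0 0 0
  0 0 0 0
After step 3: ants at (0,1),(0,1)
  0 6 0 0
  0 0 0 0
  0 0 0 0
  0 0 0 0
  0 0 0 0

0 6 0 0
0 0 0 0
0 0 0 0
0 0 0 0
0 0 0 0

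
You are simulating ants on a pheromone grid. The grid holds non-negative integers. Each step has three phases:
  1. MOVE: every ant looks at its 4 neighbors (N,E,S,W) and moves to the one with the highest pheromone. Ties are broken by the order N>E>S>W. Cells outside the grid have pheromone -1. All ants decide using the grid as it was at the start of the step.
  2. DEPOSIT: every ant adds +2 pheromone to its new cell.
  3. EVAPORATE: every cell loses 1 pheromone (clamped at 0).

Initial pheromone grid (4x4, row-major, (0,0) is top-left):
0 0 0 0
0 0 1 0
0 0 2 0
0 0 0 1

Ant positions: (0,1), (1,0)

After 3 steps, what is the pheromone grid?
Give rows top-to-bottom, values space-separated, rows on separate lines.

After step 1: ants at (0,2),(0,0)
  1 0 1 0
  0 0 0 0
  0 0 1 0
  0 0 0 0
After step 2: ants at (0,3),(0,1)
  0 1 0 1
  0 0 0 0
  0 0 0 0
  0 0 0 0
After step 3: ants at (1,3),(0,2)
  0 0 1 0
  0 0 0 1
  0 0 0 0
  0 0 0 0

0 0 1 0
0 0 0 1
0 0 0 0
0 0 0 0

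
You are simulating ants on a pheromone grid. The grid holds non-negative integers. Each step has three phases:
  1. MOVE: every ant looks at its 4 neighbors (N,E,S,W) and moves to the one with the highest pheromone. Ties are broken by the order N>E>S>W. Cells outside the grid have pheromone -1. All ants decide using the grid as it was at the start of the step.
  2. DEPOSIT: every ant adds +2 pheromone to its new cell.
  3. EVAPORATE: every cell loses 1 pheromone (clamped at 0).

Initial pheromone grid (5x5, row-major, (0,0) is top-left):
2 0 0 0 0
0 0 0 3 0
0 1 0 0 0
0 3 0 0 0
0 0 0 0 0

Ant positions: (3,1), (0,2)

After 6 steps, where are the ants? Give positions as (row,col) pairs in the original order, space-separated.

Step 1: ant0:(3,1)->N->(2,1) | ant1:(0,2)->E->(0,3)
  grid max=2 at (1,3)
Step 2: ant0:(2,1)->S->(3,1) | ant1:(0,3)->S->(1,3)
  grid max=3 at (1,3)
Step 3: ant0:(3,1)->N->(2,1) | ant1:(1,3)->N->(0,3)
  grid max=2 at (1,3)
Step 4: ant0:(2,1)->S->(3,1) | ant1:(0,3)->S->(1,3)
  grid max=3 at (1,3)
Step 5: ant0:(3,1)->N->(2,1) | ant1:(1,3)->N->(0,3)
  grid max=2 at (1,3)
Step 6: ant0:(2,1)->S->(3,1) | ant1:(0,3)->S->(1,3)
  grid max=3 at (1,3)

(3,1) (1,3)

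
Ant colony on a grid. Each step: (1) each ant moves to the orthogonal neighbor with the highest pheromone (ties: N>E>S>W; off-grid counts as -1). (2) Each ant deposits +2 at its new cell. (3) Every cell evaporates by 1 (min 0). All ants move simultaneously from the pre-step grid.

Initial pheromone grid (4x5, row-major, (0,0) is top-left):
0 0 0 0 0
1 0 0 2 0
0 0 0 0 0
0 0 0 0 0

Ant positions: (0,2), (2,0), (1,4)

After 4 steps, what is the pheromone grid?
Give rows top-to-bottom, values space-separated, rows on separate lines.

After step 1: ants at (0,3),(1,0),(1,3)
  0 0 0 1 0
  2 0 0 3 0
  0 0 0 0 0
  0 0 0 0 0
After step 2: ants at (1,3),(0,0),(0,3)
  1 0 0 2 0
  1 0 0 4 0
  0 0 0 0 0
  0 0 0 0 0
After step 3: ants at (0,3),(1,0),(1,3)
  0 0 0 3 0
  2 0 0 5 0
  0 0 0 0 0
  0 0 0 0 0
After step 4: ants at (1,3),(0,0),(0,3)
  1 0 0 4 0
  1 0 0 6 0
  0 0 0 0 0
  0 0 0 0 0

1 0 0 4 0
1 0 0 6 0
0 0 0 0 0
0 0 0 0 0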